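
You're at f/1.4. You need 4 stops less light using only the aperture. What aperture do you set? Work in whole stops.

f/5.6

Aperture: f/1.4 → f/2 → f/2.8 → f/4 → f/5.6 — 4 stops narrower (darker).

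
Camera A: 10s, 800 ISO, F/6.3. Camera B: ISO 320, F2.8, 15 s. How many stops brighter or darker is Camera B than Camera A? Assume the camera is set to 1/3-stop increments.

1 2/3 stops brighter

Aperture: f/6.3 → f/5.6 → f/5 → f/4.5 → f/4 → f/3.5 → f/3.2 → f/2.8 — 2 1/3 stops opened up (brighter).
Shutter speed: 10 → 13 → 15 — 2/3 stop longer (brighter).
ISO: 800 → 640 → 500 → 400 → 320 — 1 1/3 stops dropped (darker).
Net: +2 1/3 +2/3 −1 1/3 = +1 2/3 stops.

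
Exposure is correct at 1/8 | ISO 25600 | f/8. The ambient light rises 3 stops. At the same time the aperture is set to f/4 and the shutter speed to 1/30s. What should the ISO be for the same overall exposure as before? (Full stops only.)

ISO 3200

Scene light: 3 stops brighter.
Aperture: f/8 → f/5.6 → f/4 — 2 stops wider (brighter).
Shutter speed: 1/8 → 1/15 → 1/30 — 2 stops faster (darker).
Net so far: 3 stops brighter. ISO: 25600 → 12800 → 6400 → 3200.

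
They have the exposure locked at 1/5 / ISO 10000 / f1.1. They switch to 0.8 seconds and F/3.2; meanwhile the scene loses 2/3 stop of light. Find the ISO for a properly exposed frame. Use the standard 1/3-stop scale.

ISO 32000

Scene light: 2/3 stop darker.
Shutter speed: 1/5 → 1/4 → 0.3 → 0.4 → 0.5 → 0.6 → 0.8 — 2 stops slower (brighter).
Aperture: f/1.1 → f/1.2 → f/1.4 → f/1.6 → f/1.8 → f/2 → f/2.2 → f/2.5 → f/2.8 → f/3.2 — 3 stops stopped down (darker).
Net so far: 1 2/3 stops darker. ISO: 10000 → 12800 → 16000 → 20000 → 25600 → 32000.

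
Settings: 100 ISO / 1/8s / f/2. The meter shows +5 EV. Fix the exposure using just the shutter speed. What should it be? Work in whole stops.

1/250s

Overexposed by 5 stops → need 5 stops darker.
Shutter speed: 1/8 → 1/15 → 1/30 → 1/60 → 1/125 → 1/250.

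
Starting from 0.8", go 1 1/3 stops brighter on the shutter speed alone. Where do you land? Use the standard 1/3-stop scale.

Shutter speed: 0.8 → 1 → 1.3 → 1.6 → 2 — 1 1/3 stops longer (brighter).

2 s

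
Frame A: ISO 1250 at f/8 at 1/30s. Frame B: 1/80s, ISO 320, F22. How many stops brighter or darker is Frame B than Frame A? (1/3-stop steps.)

6 1/3 stops darker

Aperture: f/8 → f/9 → f/10 → f/11 → f/13 → f/14 → f/16 → f/18 → f/20 → f/22 — 3 stops smaller aperture (darker).
Shutter speed: 1/30 → 1/40 → 1/50 → 1/60 → 1/80 — 1 1/3 stops faster (darker).
ISO: 1250 → 1000 → 800 → 640 → 500 → 400 → 320 — 2 stops lower (darker).
Net: −3 −1 1/3 −2 = −6 1/3 stops.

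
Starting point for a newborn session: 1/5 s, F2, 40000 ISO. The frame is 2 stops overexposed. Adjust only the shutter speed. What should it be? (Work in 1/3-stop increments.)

Overexposed by 2 stops → need 2 stops darker.
Shutter speed: 1/5 → 1/6 → 1/8 → 1/10 → 1/13 → 1/15 → 1/20.

1/20s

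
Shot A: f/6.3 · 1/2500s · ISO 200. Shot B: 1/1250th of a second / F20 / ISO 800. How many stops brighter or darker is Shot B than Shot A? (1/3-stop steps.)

1/3 stop darker

Aperture: f/6.3 → f/7.1 → f/8 → f/9 → f/10 → f/11 → f/13 → f/14 → f/16 → f/18 → f/20 — 3 1/3 stops narrower (darker).
Shutter speed: 1/2500 → 1/2000 → 1/1600 → 1/1250 — 1 stop longer (brighter).
ISO: 200 → 250 → 320 → 400 → 500 → 640 → 800 — 2 stops higher (brighter).
Net: −3 1/3 +1 +2 = −1/3 stops.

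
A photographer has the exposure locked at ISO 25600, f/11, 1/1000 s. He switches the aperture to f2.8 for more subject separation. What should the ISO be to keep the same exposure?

ISO 1600

Aperture: f/11 → f/8 → f/5.6 → f/4 → f/2.8 — 4 stops wider (brighter).
Need 4 stops darker from the ISO: 25600 → 12800 → 6400 → 3200 → 1600.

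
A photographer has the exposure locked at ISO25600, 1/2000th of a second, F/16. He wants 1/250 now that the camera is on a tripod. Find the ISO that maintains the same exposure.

Shutter speed: 1/2000 → 1/1000 → 1/500 → 1/250 — 3 stops longer (brighter).
Need 3 stops darker from the ISO: 25600 → 12800 → 6400 → 3200.

ISO 3200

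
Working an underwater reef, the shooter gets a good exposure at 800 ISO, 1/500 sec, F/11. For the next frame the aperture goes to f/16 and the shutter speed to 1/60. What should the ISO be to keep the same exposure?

ISO 200

Aperture: f/11 → f/16 — 1 stop stopped down (darker).
Shutter speed: 1/500 → 1/250 → 1/125 → 1/60 — 3 stops longer (brighter).
Net change so far: 2 stops brighter. Offset with the ISO: 800 → 400 → 200.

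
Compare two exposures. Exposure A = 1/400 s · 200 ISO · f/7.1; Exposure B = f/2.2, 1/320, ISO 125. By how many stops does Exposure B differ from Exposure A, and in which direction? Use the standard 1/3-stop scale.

3 stops brighter

Aperture: f/7.1 → f/6.3 → f/5.6 → f/5 → f/4.5 → f/4 → f/3.5 → f/3.2 → f/2.8 → f/2.5 → f/2.2 — 3 1/3 stops opened up (brighter).
Shutter speed: 1/400 → 1/320 — 1/3 stop slower (brighter).
ISO: 200 → 160 → 125 — 2/3 stop dropped (darker).
Net: +3 1/3 +1/3 −2/3 = +3 stops.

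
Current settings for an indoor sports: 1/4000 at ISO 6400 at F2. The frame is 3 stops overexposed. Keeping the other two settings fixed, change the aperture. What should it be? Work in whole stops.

Overexposed by 3 stops → need 3 stops darker.
Aperture: f/2 → f/2.8 → f/4 → f/5.6.

f/5.6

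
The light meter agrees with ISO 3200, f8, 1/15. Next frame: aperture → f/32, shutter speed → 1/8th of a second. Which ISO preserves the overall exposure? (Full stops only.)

ISO 25600

Aperture: f/8 → f/11 → f/16 → f/22 → f/32 — 4 stops stopped down (darker).
Shutter speed: 1/15 → 1/8 — 1 stop slower (brighter).
Net change so far: 3 stops darker. Offset with the ISO: 3200 → 6400 → 12800 → 25600.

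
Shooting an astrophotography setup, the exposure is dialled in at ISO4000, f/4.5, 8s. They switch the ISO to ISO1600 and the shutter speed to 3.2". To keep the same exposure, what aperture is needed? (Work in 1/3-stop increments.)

ISO: 4000 → 3200 → 2500 → 2000 → 1600 — 1 1/3 stops lower (darker).
Shutter speed: 8 → 6 → 5 → 4 → 3.2 — 1 1/3 stops faster (darker).
Net change so far: 2 2/3 stops darker. Offset with the aperture: f/4.5 → f/4 → f/3.5 → f/3.2 → f/2.8 → f/2.5 → f/2.2 → f/2 → f/1.8.

f/1.8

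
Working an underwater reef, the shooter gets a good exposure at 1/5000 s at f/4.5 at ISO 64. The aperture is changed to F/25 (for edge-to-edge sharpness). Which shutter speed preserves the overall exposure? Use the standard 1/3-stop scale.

Aperture: f/4.5 → f/5 → f/5.6 → f/6.3 → f/7.1 → f/8 → f/9 → f/10 → f/11 → f/13 → f/14 → f/16 → f/18 → f/20 → f/22 → f/25 — 5 stops narrower (darker).
Need 5 stops brighter from the shutter speed: 1/5000 → 1/4000 → 1/3200 → 1/2500 → 1/2000 → 1/1600 → 1/1250 → 1/1000 → 1/800 → 1/640 → 1/500 → 1/400 → 1/320 → 1/250 → 1/200 → 1/160.

1/160s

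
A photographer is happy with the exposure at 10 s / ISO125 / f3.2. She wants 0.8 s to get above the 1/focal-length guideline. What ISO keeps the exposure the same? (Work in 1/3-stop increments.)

Shutter speed: 10 → 8 → 6 → 5 → 4 → 3.2 → 2.5 → 2 → 1.6 → 1.3 → 1 → 0.8 — 3 2/3 stops faster (darker).
Need 3 2/3 stops brighter from the ISO: 125 → 160 → 200 → 250 → 320 → 400 → 500 → 640 → 800 → 1000 → 1250 → 1600.

ISO 1600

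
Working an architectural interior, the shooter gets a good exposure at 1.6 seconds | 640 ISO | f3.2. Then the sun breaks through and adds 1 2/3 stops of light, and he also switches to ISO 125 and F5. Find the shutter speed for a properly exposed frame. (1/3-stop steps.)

6 s

Scene light: 1 2/3 stops brighter.
ISO: 640 → 500 → 400 → 320 → 250 → 200 → 160 → 125 — 2 1/3 stops lower (darker).
Aperture: f/3.2 → f/3.5 → f/4 → f/4.5 → f/5 — 1 1/3 stops smaller aperture (darker).
Net so far: 2 stops darker. Shutter speed: 1.6 → 2 → 2.5 → 3.2 → 4 → 5 → 6.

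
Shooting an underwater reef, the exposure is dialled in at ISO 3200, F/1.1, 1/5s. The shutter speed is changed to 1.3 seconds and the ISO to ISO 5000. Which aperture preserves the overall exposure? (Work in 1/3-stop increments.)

Shutter speed: 1/5 → 1/4 → 0.3 → 0.4 → 0.5 → 0.6 → 0.8 → 1 → 1.3 — 2 2/3 stops longer (brighter).
ISO: 3200 → 4000 → 5000 — 2/3 stop higher (brighter).
Net change so far: 3 1/3 stops brighter. Offset with the aperture: f/1.1 → f/1.2 → f/1.4 → f/1.6 → f/1.8 → f/2 → f/2.2 → f/2.5 → f/2.8 → f/3.2 → f/3.5.

f/3.5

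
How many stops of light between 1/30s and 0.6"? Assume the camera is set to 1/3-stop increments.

1/30 → 1/25 → 1/20 → 1/15 → 1/13 → 1/10 → 1/8 → 1/6 → 1/5 → 1/4 → 0.3 → 0.4 → 0.5 → 0.6 — count the steps: 13 third-stops = 4 1/3 stops.

4 1/3 stops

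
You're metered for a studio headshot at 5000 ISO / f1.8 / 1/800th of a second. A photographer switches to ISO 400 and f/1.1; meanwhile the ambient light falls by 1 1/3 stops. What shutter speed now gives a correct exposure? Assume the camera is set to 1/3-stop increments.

Scene light: 1 1/3 stops darker.
ISO: 5000 → 4000 → 3200 → 2500 → 2000 → 1600 → 1250 → 1000 → 800 → 640 → 500 → 400 — 3 2/3 stops dropped (darker).
Aperture: f/1.8 → f/1.6 → f/1.4 → f/1.2 → f/1.1 — 1 1/3 stops larger aperture (brighter).
Net so far: 3 2/3 stops darker. Shutter speed: 1/800 → 1/640 → 1/500 → 1/400 → 1/320 → 1/250 → 1/200 → 1/160 → 1/125 → 1/100 → 1/80 → 1/60.

1/60s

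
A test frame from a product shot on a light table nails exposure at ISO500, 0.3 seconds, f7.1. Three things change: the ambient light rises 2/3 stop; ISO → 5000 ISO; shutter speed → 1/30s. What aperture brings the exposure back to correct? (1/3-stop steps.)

Scene light: 2/3 stop brighter.
ISO: 500 → 640 → 800 → 1000 → 1250 → 1600 → 2000 → 2500 → 3200 → 4000 → 5000 — 3 1/3 stops higher (brighter).
Shutter speed: 0.3 → 1/4 → 1/5 → 1/6 → 1/8 → 1/10 → 1/13 → 1/15 → 1/20 → 1/25 → 1/30 — 3 1/3 stops faster (darker).
Net so far: 2/3 stop brighter. Aperture: f/7.1 → f/8 → f/9.

f/9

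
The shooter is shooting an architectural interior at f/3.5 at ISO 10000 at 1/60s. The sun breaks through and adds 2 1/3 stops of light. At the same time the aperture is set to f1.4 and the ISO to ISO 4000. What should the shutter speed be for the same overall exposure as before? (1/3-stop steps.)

Scene light: 2 1/3 stops brighter.
Aperture: f/3.5 → f/3.2 → f/2.8 → f/2.5 → f/2.2 → f/2 → f/1.8 → f/1.6 → f/1.4 — 2 2/3 stops larger aperture (brighter).
ISO: 10000 → 8000 → 6400 → 5000 → 4000 — 1 1/3 stops lower (darker).
Net so far: 3 2/3 stops brighter. Shutter speed: 1/60 → 1/80 → 1/100 → 1/125 → 1/160 → 1/200 → 1/250 → 1/320 → 1/400 → 1/500 → 1/640 → 1/800.

1/800s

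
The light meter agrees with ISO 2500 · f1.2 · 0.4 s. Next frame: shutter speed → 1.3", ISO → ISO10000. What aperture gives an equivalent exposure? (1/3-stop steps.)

Shutter speed: 0.4 → 0.5 → 0.6 → 0.8 → 1 → 1.3 — 1 2/3 stops longer (brighter).
ISO: 2500 → 3200 → 4000 → 5000 → 6400 → 8000 → 10000 — 2 stops raised (brighter).
Net change so far: 3 2/3 stops brighter. Offset with the aperture: f/1.2 → f/1.4 → f/1.6 → f/1.8 → f/2 → f/2.2 → f/2.5 → f/2.8 → f/3.2 → f/3.5 → f/4 → f/4.5.

f/4.5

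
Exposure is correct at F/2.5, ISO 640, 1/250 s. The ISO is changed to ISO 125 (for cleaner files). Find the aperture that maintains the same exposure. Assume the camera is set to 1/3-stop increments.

ISO: 640 → 500 → 400 → 320 → 250 → 200 → 160 → 125 — 2 1/3 stops dropped (darker).
Need 2 1/3 stops brighter from the aperture: f/2.5 → f/2.2 → f/2 → f/1.8 → f/1.6 → f/1.4 → f/1.2 → f/1.1.

f/1.1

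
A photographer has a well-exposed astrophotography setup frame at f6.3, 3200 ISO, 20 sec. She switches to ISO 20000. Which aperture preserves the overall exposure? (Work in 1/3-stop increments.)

f/16

ISO: 3200 → 4000 → 5000 → 6400 → 8000 → 10000 → 12800 → 16000 → 20000 — 2 2/3 stops higher (brighter).
Need 2 2/3 stops darker from the aperture: f/6.3 → f/7.1 → f/8 → f/9 → f/10 → f/11 → f/13 → f/14 → f/16.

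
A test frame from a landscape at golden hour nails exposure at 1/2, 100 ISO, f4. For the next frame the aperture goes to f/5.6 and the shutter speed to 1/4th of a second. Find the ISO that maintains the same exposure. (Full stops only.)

Aperture: f/4 → f/5.6 — 1 stop narrower (darker).
Shutter speed: 1/2 → 1/4 — 1 stop faster (darker).
Net change so far: 2 stops darker. Offset with the ISO: 100 → 200 → 400.

ISO 400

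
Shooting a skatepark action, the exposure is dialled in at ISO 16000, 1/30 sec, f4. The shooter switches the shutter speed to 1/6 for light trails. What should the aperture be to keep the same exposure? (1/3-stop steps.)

Shutter speed: 1/30 → 1/25 → 1/20 → 1/15 → 1/13 → 1/10 → 1/8 → 1/6 — 2 1/3 stops longer (brighter).
Need 2 1/3 stops darker from the aperture: f/4 → f/4.5 → f/5 → f/5.6 → f/6.3 → f/7.1 → f/8 → f/9.

f/9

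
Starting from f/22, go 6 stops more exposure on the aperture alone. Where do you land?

Aperture: f/22 → f/16 → f/11 → f/8 → f/5.6 → f/4 → f/2.8 — 6 stops larger aperture (brighter).

f/2.8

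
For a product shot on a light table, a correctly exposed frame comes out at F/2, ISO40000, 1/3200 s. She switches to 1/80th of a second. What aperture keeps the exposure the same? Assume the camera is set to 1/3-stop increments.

f/13

Shutter speed: 1/3200 → 1/2500 → 1/2000 → 1/1600 → 1/1250 → 1/1000 → 1/800 → 1/640 → 1/500 → 1/400 → 1/320 → 1/250 → 1/200 → 1/160 → 1/125 → 1/100 → 1/80 — 5 1/3 stops longer (brighter).
Need 5 1/3 stops darker from the aperture: f/2 → f/2.2 → f/2.5 → f/2.8 → f/3.2 → f/3.5 → f/4 → f/4.5 → f/5 → f/5.6 → f/6.3 → f/7.1 → f/8 → f/9 → f/10 → f/11 → f/13.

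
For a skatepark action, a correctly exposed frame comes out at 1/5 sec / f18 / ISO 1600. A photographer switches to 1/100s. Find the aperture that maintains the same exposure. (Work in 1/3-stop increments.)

Shutter speed: 1/5 → 1/6 → 1/8 → 1/10 → 1/13 → 1/15 → 1/20 → 1/25 → 1/30 → 1/40 → 1/50 → 1/60 → 1/80 → 1/100 — 4 1/3 stops faster (darker).
Need 4 1/3 stops brighter from the aperture: f/18 → f/16 → f/14 → f/13 → f/11 → f/10 → f/9 → f/8 → f/7.1 → f/6.3 → f/5.6 → f/5 → f/4.5 → f/4.

f/4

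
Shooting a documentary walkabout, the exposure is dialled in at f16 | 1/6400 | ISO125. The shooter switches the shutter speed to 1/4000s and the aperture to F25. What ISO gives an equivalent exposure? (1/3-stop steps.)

ISO 200

Shutter speed: 1/6400 → 1/5000 → 1/4000 — 2/3 stop longer (brighter).
Aperture: f/16 → f/18 → f/20 → f/22 → f/25 — 1 1/3 stops smaller aperture (darker).
Net change so far: 2/3 stop darker. Offset with the ISO: 125 → 160 → 200.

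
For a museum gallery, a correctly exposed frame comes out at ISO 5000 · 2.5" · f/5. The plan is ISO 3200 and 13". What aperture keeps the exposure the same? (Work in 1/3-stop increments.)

ISO: 5000 → 4000 → 3200 — 2/3 stop dropped (darker).
Shutter speed: 2.5 → 3.2 → 4 → 5 → 6 → 8 → 10 → 13 — 2 1/3 stops slower (brighter).
Net change so far: 1 2/3 stops brighter. Offset with the aperture: f/5 → f/5.6 → f/6.3 → f/7.1 → f/8 → f/9.

f/9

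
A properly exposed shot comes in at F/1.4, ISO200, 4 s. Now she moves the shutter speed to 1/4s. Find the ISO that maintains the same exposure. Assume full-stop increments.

Shutter speed: 4 → 2 → 1 → 1/2 → 1/4 — 4 stops shorter (darker).
Need 4 stops brighter from the ISO: 200 → 400 → 800 → 1600 → 3200.

ISO 3200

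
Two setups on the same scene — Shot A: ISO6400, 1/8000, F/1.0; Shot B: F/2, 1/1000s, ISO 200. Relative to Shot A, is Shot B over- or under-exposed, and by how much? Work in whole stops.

Aperture: f/1.0 → f/1.4 → f/2 — 2 stops narrower (darker).
Shutter speed: 1/8000 → 1/4000 → 1/2000 → 1/1000 — 3 stops slower (brighter).
ISO: 6400 → 3200 → 1600 → 800 → 400 → 200 — 5 stops dropped (darker).
Net: −2 +3 −5 = −4 stops.

4 stops darker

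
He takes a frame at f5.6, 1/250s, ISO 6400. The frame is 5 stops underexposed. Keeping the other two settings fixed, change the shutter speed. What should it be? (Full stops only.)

1/8s

Underexposed by 5 stops → need 5 stops brighter.
Shutter speed: 1/250 → 1/125 → 1/60 → 1/30 → 1/15 → 1/8.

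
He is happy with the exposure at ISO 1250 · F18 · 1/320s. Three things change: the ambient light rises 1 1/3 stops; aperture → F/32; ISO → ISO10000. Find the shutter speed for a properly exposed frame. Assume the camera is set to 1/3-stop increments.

1/2000s

Scene light: 1 1/3 stops brighter.
Aperture: f/18 → f/20 → f/22 → f/25 → f/29 → f/32 — 1 2/3 stops stopped down (darker).
ISO: 1250 → 1600 → 2000 → 2500 → 3200 → 4000 → 5000 → 6400 → 8000 → 10000 — 3 stops higher (brighter).
Net so far: 2 2/3 stops brighter. Shutter speed: 1/320 → 1/400 → 1/500 → 1/640 → 1/800 → 1/1000 → 1/1250 → 1/1600 → 1/2000.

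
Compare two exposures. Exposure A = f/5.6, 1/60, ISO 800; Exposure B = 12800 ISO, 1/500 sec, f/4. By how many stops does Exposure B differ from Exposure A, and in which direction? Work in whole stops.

2 stops brighter

Aperture: f/5.6 → f/4 — 1 stop larger aperture (brighter).
Shutter speed: 1/60 → 1/125 → 1/250 → 1/500 — 3 stops shorter (darker).
ISO: 800 → 1600 → 3200 → 6400 → 12800 — 4 stops raised (brighter).
Net: +1 −3 +4 = +2 stops.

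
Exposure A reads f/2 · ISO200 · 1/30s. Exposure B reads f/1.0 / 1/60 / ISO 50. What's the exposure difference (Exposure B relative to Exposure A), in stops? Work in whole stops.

Aperture: f/2 → f/1.4 → f/1.0 — 2 stops larger aperture (brighter).
Shutter speed: 1/30 → 1/60 — 1 stop faster (darker).
ISO: 200 → 100 → 50 — 2 stops lower (darker).
Net: +2 −1 −2 = −1 stop.

1 stop darker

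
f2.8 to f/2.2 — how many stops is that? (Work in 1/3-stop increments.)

2/3 stop

f/2.8 → f/2.5 → f/2.2 — count the steps: 2 third-stops = 2/3 stop.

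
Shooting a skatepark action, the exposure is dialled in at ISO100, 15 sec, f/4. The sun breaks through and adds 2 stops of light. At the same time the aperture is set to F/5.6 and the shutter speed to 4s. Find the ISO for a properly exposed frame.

Scene light: 2 stops brighter.
Aperture: f/4 → f/5.6 — 1 stop smaller aperture (darker).
Shutter speed: 15 → 8 → 4 — 2 stops shorter (darker).
Net so far: 1 stop darker. ISO: 100 → 200.

ISO 200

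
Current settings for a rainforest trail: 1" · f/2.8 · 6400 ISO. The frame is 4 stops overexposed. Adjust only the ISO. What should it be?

ISO 400

Overexposed by 4 stops → need 4 stops darker.
ISO: 6400 → 3200 → 1600 → 800 → 400.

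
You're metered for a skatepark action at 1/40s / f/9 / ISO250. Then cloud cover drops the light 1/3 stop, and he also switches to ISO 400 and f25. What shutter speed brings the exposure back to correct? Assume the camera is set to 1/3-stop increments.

Scene light: 1/3 stop darker.
ISO: 250 → 320 → 400 — 2/3 stop higher (brighter).
Aperture: f/9 → f/10 → f/11 → f/13 → f/14 → f/16 → f/18 → f/20 → f/22 → f/25 — 3 stops smaller aperture (darker).
Net so far: 2 2/3 stops darker. Shutter speed: 1/40 → 1/30 → 1/25 → 1/20 → 1/15 → 1/13 → 1/10 → 1/8 → 1/6.

1/6s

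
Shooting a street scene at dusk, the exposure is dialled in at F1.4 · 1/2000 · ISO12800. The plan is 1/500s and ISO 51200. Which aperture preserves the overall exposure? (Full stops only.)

f/5.6

Shutter speed: 1/2000 → 1/1000 → 1/500 — 2 stops longer (brighter).
ISO: 12800 → 25600 → 51200 — 2 stops raised (brighter).
Net change so far: 4 stops brighter. Offset with the aperture: f/1.4 → f/2 → f/2.8 → f/4 → f/5.6.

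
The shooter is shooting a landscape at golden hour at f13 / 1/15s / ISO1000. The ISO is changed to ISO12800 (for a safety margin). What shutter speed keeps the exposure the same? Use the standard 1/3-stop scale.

1/200s

ISO: 1000 → 1250 → 1600 → 2000 → 2500 → 3200 → 4000 → 5000 → 6400 → 8000 → 10000 → 12800 — 3 2/3 stops raised (brighter).
Need 3 2/3 stops darker from the shutter speed: 1/15 → 1/20 → 1/25 → 1/30 → 1/40 → 1/50 → 1/60 → 1/80 → 1/100 → 1/125 → 1/160 → 1/200.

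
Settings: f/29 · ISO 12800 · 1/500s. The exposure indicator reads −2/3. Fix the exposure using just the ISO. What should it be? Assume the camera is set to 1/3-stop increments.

ISO 20000

Underexposed by 2/3 stop → need 2/3 stop brighter.
ISO: 12800 → 16000 → 20000.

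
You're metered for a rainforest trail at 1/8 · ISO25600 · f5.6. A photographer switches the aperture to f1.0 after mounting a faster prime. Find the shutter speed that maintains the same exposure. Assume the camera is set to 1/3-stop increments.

1/250s

Aperture: f/5.6 → f/5 → f/4.5 → f/4 → f/3.5 → f/3.2 → f/2.8 → f/2.5 → f/2.2 → f/2 → f/1.8 → f/1.6 → f/1.4 → f/1.2 → f/1.1 → f/1.0 — 5 stops wider (brighter).
Need 5 stops darker from the shutter speed: 1/8 → 1/10 → 1/13 → 1/15 → 1/20 → 1/25 → 1/30 → 1/40 → 1/50 → 1/60 → 1/80 → 1/100 → 1/125 → 1/160 → 1/200 → 1/250.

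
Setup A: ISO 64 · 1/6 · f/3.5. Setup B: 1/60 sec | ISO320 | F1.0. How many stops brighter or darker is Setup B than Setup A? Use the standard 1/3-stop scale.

2 2/3 stops brighter

Aperture: f/3.5 → f/3.2 → f/2.8 → f/2.5 → f/2.2 → f/2 → f/1.8 → f/1.6 → f/1.4 → f/1.2 → f/1.1 → f/1.0 — 3 2/3 stops larger aperture (brighter).
Shutter speed: 1/6 → 1/8 → 1/10 → 1/13 → 1/15 → 1/20 → 1/25 → 1/30 → 1/40 → 1/50 → 1/60 — 3 1/3 stops shorter (darker).
ISO: 64 → 80 → 100 → 125 → 160 → 200 → 250 → 320 — 2 1/3 stops raised (brighter).
Net: +3 2/3 −3 1/3 +2 1/3 = +2 2/3 stops.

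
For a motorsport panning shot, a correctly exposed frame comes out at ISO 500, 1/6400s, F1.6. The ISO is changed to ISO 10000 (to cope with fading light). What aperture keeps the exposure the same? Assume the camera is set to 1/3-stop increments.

ISO: 500 → 640 → 800 → 1000 → 1250 → 1600 → 2000 → 2500 → 3200 → 4000 → 5000 → 6400 → 8000 → 10000 — 4 1/3 stops higher (brighter).
Need 4 1/3 stops darker from the aperture: f/1.6 → f/1.8 → f/2 → f/2.2 → f/2.5 → f/2.8 → f/3.2 → f/3.5 → f/4 → f/4.5 → f/5 → f/5.6 → f/6.3 → f/7.1.

f/7.1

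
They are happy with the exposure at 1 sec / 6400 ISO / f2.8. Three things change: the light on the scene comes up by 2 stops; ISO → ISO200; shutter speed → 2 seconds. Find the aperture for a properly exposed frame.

f/1.4

Scene light: 2 stops brighter.
ISO: 6400 → 3200 → 1600 → 800 → 400 → 200 — 5 stops dropped (darker).
Shutter speed: 1 → 2 — 1 stop slower (brighter).
Net so far: 2 stops darker. Aperture: f/2.8 → f/2 → f/1.4.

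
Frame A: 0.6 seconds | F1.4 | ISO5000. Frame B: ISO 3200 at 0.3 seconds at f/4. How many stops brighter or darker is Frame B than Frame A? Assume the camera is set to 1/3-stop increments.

Aperture: f/1.4 → f/1.6 → f/1.8 → f/2 → f/2.2 → f/2.5 → f/2.8 → f/3.2 → f/3.5 → f/4 — 3 stops stopped down (darker).
Shutter speed: 0.6 → 0.5 → 0.4 → 0.3 — 1 stop shorter (darker).
ISO: 5000 → 4000 → 3200 — 2/3 stop lower (darker).
Net: −3 −1 −2/3 = −4 2/3 stops.

4 2/3 stops darker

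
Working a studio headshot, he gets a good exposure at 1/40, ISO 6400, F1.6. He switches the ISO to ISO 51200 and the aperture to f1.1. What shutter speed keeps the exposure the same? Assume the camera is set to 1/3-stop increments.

ISO: 6400 → 8000 → 10000 → 12800 → 16000 → 20000 → 25600 → 32000 → 40000 → 51200 — 3 stops raised (brighter).
Aperture: f/1.6 → f/1.4 → f/1.2 → f/1.1 — 1 stop wider (brighter).
Net change so far: 4 stops brighter. Offset with the shutter speed: 1/40 → 1/50 → 1/60 → 1/80 → 1/100 → 1/125 → 1/160 → 1/200 → 1/250 → 1/320 → 1/400 → 1/500 → 1/640.

1/640s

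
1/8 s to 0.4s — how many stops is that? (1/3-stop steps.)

1/8 → 1/6 → 1/5 → 1/4 → 0.3 → 0.4 — count the steps: 5 third-stops = 1 2/3 stops.

1 2/3 stops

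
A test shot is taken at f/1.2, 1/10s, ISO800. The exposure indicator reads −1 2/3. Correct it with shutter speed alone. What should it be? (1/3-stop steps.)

Underexposed by 1 2/3 stops → need 1 2/3 stops brighter.
Shutter speed: 1/10 → 1/8 → 1/6 → 1/5 → 1/4 → 0.3.

0.3 s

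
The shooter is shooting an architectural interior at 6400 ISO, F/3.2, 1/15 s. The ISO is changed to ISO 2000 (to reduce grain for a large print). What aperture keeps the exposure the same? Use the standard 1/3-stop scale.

ISO: 6400 → 5000 → 4000 → 3200 → 2500 → 2000 — 1 2/3 stops dropped (darker).
Need 1 2/3 stops brighter from the aperture: f/3.2 → f/2.8 → f/2.5 → f/2.2 → f/2 → f/1.8.

f/1.8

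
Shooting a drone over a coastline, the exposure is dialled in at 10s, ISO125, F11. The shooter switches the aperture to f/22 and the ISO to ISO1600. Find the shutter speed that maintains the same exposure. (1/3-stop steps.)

Aperture: f/11 → f/13 → f/14 → f/16 → f/18 → f/20 → f/22 — 2 stops narrower (darker).
ISO: 125 → 160 → 200 → 250 → 320 → 400 → 500 → 640 → 800 → 1000 → 1250 → 1600 — 3 2/3 stops higher (brighter).
Net change so far: 1 2/3 stops brighter. Offset with the shutter speed: 10 → 8 → 6 → 5 → 4 → 3.2.

3.2 s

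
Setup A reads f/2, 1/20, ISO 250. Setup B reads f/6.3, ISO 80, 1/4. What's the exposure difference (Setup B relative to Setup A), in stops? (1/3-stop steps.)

2 2/3 stops darker

Aperture: f/2 → f/2.2 → f/2.5 → f/2.8 → f/3.2 → f/3.5 → f/4 → f/4.5 → f/5 → f/5.6 → f/6.3 — 3 1/3 stops narrower (darker).
Shutter speed: 1/20 → 1/15 → 1/13 → 1/10 → 1/8 → 1/6 → 1/5 → 1/4 — 2 1/3 stops slower (brighter).
ISO: 250 → 200 → 160 → 125 → 100 → 80 — 1 2/3 stops dropped (darker).
Net: −3 1/3 +2 1/3 −1 2/3 = −2 2/3 stops.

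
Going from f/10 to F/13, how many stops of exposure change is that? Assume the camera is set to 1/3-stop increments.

2/3 stop

f/10 → f/11 → f/13 — count the steps: 2 third-stops = 2/3 stop.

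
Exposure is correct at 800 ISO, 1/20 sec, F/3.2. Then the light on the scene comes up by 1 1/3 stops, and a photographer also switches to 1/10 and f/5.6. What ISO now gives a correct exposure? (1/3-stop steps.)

Scene light: 1 1/3 stops brighter.
Shutter speed: 1/20 → 1/15 → 1/13 → 1/10 — 1 stop longer (brighter).
Aperture: f/3.2 → f/3.5 → f/4 → f/4.5 → f/5 → f/5.6 — 1 2/3 stops narrower (darker).
Net so far: 2/3 stop brighter. ISO: 800 → 640 → 500.

ISO 500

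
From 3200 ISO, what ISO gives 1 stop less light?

ISO: 3200 → 1600 — 1 stop dropped (darker).

ISO 1600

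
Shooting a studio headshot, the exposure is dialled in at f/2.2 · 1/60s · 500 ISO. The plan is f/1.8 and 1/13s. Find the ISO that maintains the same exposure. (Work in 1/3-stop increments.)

ISO 64

Aperture: f/2.2 → f/2 → f/1.8 — 2/3 stop opened up (brighter).
Shutter speed: 1/60 → 1/50 → 1/40 → 1/30 → 1/25 → 1/20 → 1/15 → 1/13 — 2 1/3 stops longer (brighter).
Net change so far: 3 stops brighter. Offset with the ISO: 500 → 400 → 320 → 250 → 200 → 160 → 125 → 100 → 80 → 64.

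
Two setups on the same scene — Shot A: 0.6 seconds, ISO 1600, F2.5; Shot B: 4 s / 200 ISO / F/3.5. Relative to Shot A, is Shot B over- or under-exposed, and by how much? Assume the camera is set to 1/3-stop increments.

Aperture: f/2.5 → f/2.8 → f/3.2 → f/3.5 — 1 stop narrower (darker).
Shutter speed: 0.6 → 0.8 → 1 → 1.3 → 1.6 → 2 → 2.5 → 3.2 → 4 — 2 2/3 stops slower (brighter).
ISO: 1600 → 1250 → 1000 → 800 → 640 → 500 → 400 → 320 → 250 → 200 — 3 stops dropped (darker).
Net: −1 +2 2/3 −3 = −1 1/3 stops.

1 1/3 stops darker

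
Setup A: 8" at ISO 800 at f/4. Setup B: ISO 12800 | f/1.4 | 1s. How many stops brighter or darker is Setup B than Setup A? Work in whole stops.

Aperture: f/4 → f/2.8 → f/2 → f/1.4 — 3 stops larger aperture (brighter).
Shutter speed: 8 → 4 → 2 → 1 — 3 stops shorter (darker).
ISO: 800 → 1600 → 3200 → 6400 → 12800 — 4 stops raised (brighter).
Net: +3 −3 +4 = +4 stops.

4 stops brighter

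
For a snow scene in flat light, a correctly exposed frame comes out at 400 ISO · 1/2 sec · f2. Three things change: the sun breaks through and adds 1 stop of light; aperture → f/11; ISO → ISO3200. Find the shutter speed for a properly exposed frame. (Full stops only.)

1 s

Scene light: 1 stop brighter.
Aperture: f/2 → f/2.8 → f/4 → f/5.6 → f/8 → f/11 — 5 stops narrower (darker).
ISO: 400 → 800 → 1600 → 3200 — 3 stops raised (brighter).
Net so far: 1 stop darker. Shutter speed: 1/2 → 1.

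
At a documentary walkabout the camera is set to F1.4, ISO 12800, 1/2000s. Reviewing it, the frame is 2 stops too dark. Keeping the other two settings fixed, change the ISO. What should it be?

ISO 51200

Underexposed by 2 stops → need 2 stops brighter.
ISO: 12800 → 25600 → 51200.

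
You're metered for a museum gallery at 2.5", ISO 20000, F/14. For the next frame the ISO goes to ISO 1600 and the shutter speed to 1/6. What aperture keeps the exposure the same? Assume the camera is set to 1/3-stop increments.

ISO: 20000 → 16000 → 12800 → 10000 → 8000 → 6400 → 5000 → 4000 → 3200 → 2500 → 2000 → 1600 — 3 2/3 stops dropped (darker).
Shutter speed: 2.5 → 2 → 1.6 → 1.3 → 1 → 0.8 → 0.6 → 0.5 → 0.4 → 0.3 → 1/4 → 1/5 → 1/6 — 4 stops shorter (darker).
Net change so far: 7 2/3 stops darker. Offset with the aperture: f/14 → f/13 → f/11 → f/10 → f/9 → f/8 → f/7.1 → f/6.3 → f/5.6 → f/5 → f/4.5 → f/4 → f/3.5 → f/3.2 → f/2.8 → f/2.5 → f/2.2 → f/2 → f/1.8 → f/1.6 → f/1.4 → f/1.2 → f/1.1 → f/1.0.

f/1.0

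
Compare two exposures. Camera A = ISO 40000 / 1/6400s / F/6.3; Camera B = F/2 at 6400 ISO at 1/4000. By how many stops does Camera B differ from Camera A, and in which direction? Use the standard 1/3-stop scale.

1 1/3 stops brighter

Aperture: f/6.3 → f/5.6 → f/5 → f/4.5 → f/4 → f/3.5 → f/3.2 → f/2.8 → f/2.5 → f/2.2 → f/2 — 3 1/3 stops opened up (brighter).
Shutter speed: 1/6400 → 1/5000 → 1/4000 — 2/3 stop longer (brighter).
ISO: 40000 → 32000 → 25600 → 20000 → 16000 → 12800 → 10000 → 8000 → 6400 — 2 2/3 stops dropped (darker).
Net: +3 1/3 +2/3 −2 2/3 = +1 1/3 stops.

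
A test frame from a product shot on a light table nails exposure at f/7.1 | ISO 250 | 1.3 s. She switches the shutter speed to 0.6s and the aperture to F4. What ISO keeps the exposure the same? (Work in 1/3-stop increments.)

ISO 160

Shutter speed: 1.3 → 1 → 0.8 → 0.6 — 1 stop shorter (darker).
Aperture: f/7.1 → f/6.3 → f/5.6 → f/5 → f/4.5 → f/4 — 1 2/3 stops opened up (brighter).
Net change so far: 2/3 stop brighter. Offset with the ISO: 250 → 200 → 160.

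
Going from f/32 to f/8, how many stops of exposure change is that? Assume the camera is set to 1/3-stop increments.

4 stops

f/32 → f/29 → f/25 → f/22 → f/20 → f/18 → f/16 → f/14 → f/13 → f/11 → f/10 → f/9 → f/8 — count the steps: 12 third-stops = 4 stops.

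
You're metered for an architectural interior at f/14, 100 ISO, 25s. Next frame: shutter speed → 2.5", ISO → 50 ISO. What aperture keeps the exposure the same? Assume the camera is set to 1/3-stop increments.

Shutter speed: 25 → 20 → 15 → 13 → 10 → 8 → 6 → 5 → 4 → 3.2 → 2.5 — 3 1/3 stops shorter (darker).
ISO: 100 → 80 → 64 → 50 — 1 stop lower (darker).
Net change so far: 4 1/3 stops darker. Offset with the aperture: f/14 → f/13 → f/11 → f/10 → f/9 → f/8 → f/7.1 → f/6.3 → f/5.6 → f/5 → f/4.5 → f/4 → f/3.5 → f/3.2.

f/3.2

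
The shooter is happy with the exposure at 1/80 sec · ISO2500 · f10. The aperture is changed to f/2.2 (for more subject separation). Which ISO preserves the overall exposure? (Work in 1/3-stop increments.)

ISO 125

Aperture: f/10 → f/9 → f/8 → f/7.1 → f/6.3 → f/5.6 → f/5 → f/4.5 → f/4 → f/3.5 → f/3.2 → f/2.8 → f/2.5 → f/2.2 — 4 1/3 stops opened up (brighter).
Need 4 1/3 stops darker from the ISO: 2500 → 2000 → 1600 → 1250 → 1000 → 800 → 640 → 500 → 400 → 320 → 250 → 200 → 160 → 125.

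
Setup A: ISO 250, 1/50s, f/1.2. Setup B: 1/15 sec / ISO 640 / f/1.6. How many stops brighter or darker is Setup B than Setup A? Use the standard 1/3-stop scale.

Aperture: f/1.2 → f/1.4 → f/1.6 — 2/3 stop narrower (darker).
Shutter speed: 1/50 → 1/40 → 1/30 → 1/25 → 1/20 → 1/15 — 1 2/3 stops slower (brighter).
ISO: 250 → 320 → 400 → 500 → 640 — 1 1/3 stops higher (brighter).
Net: −2/3 +1 2/3 +1 1/3 = +2 1/3 stops.

2 1/3 stops brighter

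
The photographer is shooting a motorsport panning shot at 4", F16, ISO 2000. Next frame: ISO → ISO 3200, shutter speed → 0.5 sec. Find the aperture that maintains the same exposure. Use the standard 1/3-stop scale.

f/7.1

ISO: 2000 → 2500 → 3200 — 2/3 stop raised (brighter).
Shutter speed: 4 → 3.2 → 2.5 → 2 → 1.6 → 1.3 → 1 → 0.8 → 0.6 → 0.5 — 3 stops shorter (darker).
Net change so far: 2 1/3 stops darker. Offset with the aperture: f/16 → f/14 → f/13 → f/11 → f/10 → f/9 → f/8 → f/7.1.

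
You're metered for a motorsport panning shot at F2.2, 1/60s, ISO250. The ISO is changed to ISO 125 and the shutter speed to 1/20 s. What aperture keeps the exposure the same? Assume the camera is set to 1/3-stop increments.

ISO: 250 → 200 → 160 → 125 — 1 stop dropped (darker).
Shutter speed: 1/60 → 1/50 → 1/40 → 1/30 → 1/25 → 1/20 — 1 2/3 stops slower (brighter).
Net change so far: 2/3 stop brighter. Offset with the aperture: f/2.2 → f/2.5 → f/2.8.

f/2.8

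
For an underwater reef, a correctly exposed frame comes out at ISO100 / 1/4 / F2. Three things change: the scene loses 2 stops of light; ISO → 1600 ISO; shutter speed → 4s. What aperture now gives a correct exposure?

f/16

Scene light: 2 stops darker.
ISO: 100 → 200 → 400 → 800 → 1600 — 4 stops higher (brighter).
Shutter speed: 1/4 → 1/2 → 1 → 2 → 4 — 4 stops slower (brighter).
Net so far: 6 stops brighter. Aperture: f/2 → f/2.8 → f/4 → f/5.6 → f/8 → f/11 → f/16.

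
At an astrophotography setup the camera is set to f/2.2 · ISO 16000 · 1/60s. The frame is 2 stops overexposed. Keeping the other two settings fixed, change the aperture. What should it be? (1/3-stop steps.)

f/4.5

Overexposed by 2 stops → need 2 stops darker.
Aperture: f/2.2 → f/2.5 → f/2.8 → f/3.2 → f/3.5 → f/4 → f/4.5.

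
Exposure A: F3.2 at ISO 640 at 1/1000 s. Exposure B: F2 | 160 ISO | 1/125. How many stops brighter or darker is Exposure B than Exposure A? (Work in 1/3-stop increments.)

2 1/3 stops brighter

Aperture: f/3.2 → f/2.8 → f/2.5 → f/2.2 → f/2 — 1 1/3 stops opened up (brighter).
Shutter speed: 1/1000 → 1/800 → 1/640 → 1/500 → 1/400 → 1/320 → 1/250 → 1/200 → 1/160 → 1/125 — 3 stops longer (brighter).
ISO: 640 → 500 → 400 → 320 → 250 → 200 → 160 — 2 stops lower (darker).
Net: +1 1/3 +3 −2 = +2 1/3 stops.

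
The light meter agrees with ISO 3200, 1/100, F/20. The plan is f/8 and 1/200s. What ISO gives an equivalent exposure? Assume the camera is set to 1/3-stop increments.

Aperture: f/20 → f/18 → f/16 → f/14 → f/13 → f/11 → f/10 → f/9 → f/8 — 2 2/3 stops opened up (brighter).
Shutter speed: 1/100 → 1/125 → 1/160 → 1/200 — 1 stop faster (darker).
Net change so far: 1 2/3 stops brighter. Offset with the ISO: 3200 → 2500 → 2000 → 1600 → 1250 → 1000.

ISO 1000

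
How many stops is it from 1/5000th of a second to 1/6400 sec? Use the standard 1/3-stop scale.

1/5000 → 1/6400 — count the steps: 1 third-stops = 1/3 stop.

1/3 stop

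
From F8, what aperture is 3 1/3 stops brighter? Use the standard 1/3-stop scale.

Aperture: f/8 → f/7.1 → f/6.3 → f/5.6 → f/5 → f/4.5 → f/4 → f/3.5 → f/3.2 → f/2.8 → f/2.5 — 3 1/3 stops wider (brighter).

f/2.5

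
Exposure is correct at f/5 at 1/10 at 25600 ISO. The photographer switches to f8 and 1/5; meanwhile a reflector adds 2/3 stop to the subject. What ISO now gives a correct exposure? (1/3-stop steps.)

ISO 20000

Scene light: 2/3 stop brighter.
Aperture: f/5 → f/5.6 → f/6.3 → f/7.1 → f/8 — 1 1/3 stops stopped down (darker).
Shutter speed: 1/10 → 1/8 → 1/6 → 1/5 — 1 stop slower (brighter).
Net so far: 1/3 stop brighter. ISO: 25600 → 20000.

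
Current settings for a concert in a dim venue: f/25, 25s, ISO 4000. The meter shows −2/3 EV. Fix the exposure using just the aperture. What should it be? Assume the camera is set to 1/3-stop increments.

Underexposed by 2/3 stop → need 2/3 stop brighter.
Aperture: f/25 → f/22 → f/20.

f/20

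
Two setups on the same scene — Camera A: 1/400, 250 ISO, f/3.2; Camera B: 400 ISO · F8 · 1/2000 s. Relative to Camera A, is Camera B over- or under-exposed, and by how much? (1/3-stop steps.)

Aperture: f/3.2 → f/3.5 → f/4 → f/4.5 → f/5 → f/5.6 → f/6.3 → f/7.1 → f/8 — 2 2/3 stops smaller aperture (darker).
Shutter speed: 1/400 → 1/500 → 1/640 → 1/800 → 1/1000 → 1/1250 → 1/1600 → 1/2000 — 2 1/3 stops shorter (darker).
ISO: 250 → 320 → 400 — 2/3 stop higher (brighter).
Net: −2 2/3 −2 1/3 +2/3 = −4 1/3 stops.

4 1/3 stops darker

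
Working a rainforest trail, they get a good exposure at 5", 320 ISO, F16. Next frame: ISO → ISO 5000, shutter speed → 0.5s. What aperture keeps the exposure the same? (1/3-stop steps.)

ISO: 320 → 400 → 500 → 640 → 800 → 1000 → 1250 → 1600 → 2000 → 2500 → 3200 → 4000 → 5000 — 4 stops raised (brighter).
Shutter speed: 5 → 4 → 3.2 → 2.5 → 2 → 1.6 → 1.3 → 1 → 0.8 → 0.6 → 0.5 — 3 1/3 stops shorter (darker).
Net change so far: 2/3 stop brighter. Offset with the aperture: f/16 → f/18 → f/20.

f/20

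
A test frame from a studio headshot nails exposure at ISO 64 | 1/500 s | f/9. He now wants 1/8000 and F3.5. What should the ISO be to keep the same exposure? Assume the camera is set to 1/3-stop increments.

Shutter speed: 1/500 → 1/640 → 1/800 → 1/1000 → 1/1250 → 1/1600 → 1/2000 → 1/2500 → 1/3200 → 1/4000 → 1/5000 → 1/6400 → 1/8000 — 4 stops shorter (darker).
Aperture: f/9 → f/8 → f/7.1 → f/6.3 → f/5.6 → f/5 → f/4.5 → f/4 → f/3.5 — 2 2/3 stops opened up (brighter).
Net change so far: 1 1/3 stops darker. Offset with the ISO: 64 → 80 → 100 → 125 → 160.

ISO 160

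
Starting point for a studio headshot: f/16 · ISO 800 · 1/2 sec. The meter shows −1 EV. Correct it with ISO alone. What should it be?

ISO 1600

Underexposed by 1 stop → need 1 stop brighter.
ISO: 800 → 1600.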